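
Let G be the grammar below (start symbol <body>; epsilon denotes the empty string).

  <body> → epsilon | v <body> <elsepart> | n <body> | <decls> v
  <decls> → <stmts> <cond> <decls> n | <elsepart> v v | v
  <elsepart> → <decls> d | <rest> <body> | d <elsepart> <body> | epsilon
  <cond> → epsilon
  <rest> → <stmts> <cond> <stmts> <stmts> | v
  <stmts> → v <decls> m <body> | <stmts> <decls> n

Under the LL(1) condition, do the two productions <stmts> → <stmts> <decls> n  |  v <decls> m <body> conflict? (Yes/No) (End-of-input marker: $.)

FIRST(<stmts> <decls> n) = { v } and FIRST(v <decls> m <body>) = { v }.
Both contain v, so the two alternatives are not disjoint — LL(1) conflict.

Yes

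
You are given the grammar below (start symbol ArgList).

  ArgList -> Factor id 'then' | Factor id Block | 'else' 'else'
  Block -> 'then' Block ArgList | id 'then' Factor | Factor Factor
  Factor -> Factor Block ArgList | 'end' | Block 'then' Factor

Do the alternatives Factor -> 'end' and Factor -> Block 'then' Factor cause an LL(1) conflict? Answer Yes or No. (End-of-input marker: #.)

FIRST('end') = { 'end' } and FIRST(Block 'then' Factor) = { 'end', 'then', id }.
Both contain 'end', so the two alternatives are not disjoint — LL(1) conflict.

Yes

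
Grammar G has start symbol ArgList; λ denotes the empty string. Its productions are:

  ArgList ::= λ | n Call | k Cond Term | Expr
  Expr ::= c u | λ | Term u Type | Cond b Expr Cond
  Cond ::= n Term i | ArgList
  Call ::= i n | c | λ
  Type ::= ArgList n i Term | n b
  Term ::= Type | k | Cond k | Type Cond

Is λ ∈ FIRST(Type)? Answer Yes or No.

No

Nullable nonterminals: ArgList, Call, Cond, Expr.
No production of Type has an RHS whose symbols are all nullable, so Type is not nullable.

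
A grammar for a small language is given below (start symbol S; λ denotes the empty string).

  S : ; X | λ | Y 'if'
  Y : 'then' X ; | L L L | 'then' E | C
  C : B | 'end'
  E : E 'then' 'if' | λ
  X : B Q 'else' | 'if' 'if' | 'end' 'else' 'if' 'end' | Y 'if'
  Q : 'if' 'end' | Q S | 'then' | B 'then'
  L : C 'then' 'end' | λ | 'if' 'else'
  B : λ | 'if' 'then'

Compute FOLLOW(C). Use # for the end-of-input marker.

{ 'if', 'then' }

In Y : C: C is at the end, add FOLLOW(Y) = { 'if' }.
In L : C 'then' 'end': add FIRST('then' 'end') = { 'then' }.
Union: FOLLOW(C) = { 'if', 'then' }.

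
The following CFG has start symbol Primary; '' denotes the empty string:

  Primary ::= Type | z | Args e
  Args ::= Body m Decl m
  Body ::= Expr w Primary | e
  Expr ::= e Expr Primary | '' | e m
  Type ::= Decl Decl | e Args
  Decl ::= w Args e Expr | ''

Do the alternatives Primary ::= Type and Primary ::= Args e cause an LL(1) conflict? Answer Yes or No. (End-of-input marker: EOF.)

FIRST(Type) = { e, w, '' } and FIRST(Args e) = { e, w }.
Both contain e, so the two alternatives are not disjoint — LL(1) conflict.

Yes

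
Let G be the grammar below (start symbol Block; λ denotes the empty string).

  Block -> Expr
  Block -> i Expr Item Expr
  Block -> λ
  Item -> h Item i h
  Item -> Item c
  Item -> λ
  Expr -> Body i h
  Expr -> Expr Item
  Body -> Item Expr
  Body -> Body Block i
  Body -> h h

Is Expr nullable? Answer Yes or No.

No

Nullable nonterminals: Block, Item.
No production of Expr has an RHS whose symbols are all nullable, so Expr is not nullable.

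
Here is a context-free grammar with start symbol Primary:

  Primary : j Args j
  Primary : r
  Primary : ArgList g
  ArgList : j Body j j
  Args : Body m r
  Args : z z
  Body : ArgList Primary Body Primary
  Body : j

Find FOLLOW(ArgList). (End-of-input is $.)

{ g, j, r }

In Primary : ArgList g: add FIRST(g) = { g }.
In Body : ArgList Primary Body Primary: add FIRST(Primary Body Primary) = { j, r }.
Union: FOLLOW(ArgList) = { g, j, r }.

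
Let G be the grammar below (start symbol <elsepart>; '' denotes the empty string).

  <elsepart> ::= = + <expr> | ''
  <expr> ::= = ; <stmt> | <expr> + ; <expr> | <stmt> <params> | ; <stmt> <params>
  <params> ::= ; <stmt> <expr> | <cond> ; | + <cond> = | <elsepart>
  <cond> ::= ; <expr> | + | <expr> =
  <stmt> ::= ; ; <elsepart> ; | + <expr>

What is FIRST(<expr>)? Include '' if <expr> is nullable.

{ +, ;, = }

<expr> ::= = ; <stmt> contributes {=}.
From <expr> ::= <expr> + ; <expr>: add FIRST(<expr>) = { +, ;, = }.
From <expr> ::= <stmt> <params>: add FIRST(<stmt>) = { +, ; }.
<expr> ::= ; <stmt> <params> contributes {;}.
Union: FIRST(<expr>) = { +, ;, = }.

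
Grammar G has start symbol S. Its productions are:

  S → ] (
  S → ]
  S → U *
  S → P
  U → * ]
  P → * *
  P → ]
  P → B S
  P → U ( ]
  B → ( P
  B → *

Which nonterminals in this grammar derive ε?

{ } (none)

No nonterminal has an empty production or an RHS whose symbols are all nullable.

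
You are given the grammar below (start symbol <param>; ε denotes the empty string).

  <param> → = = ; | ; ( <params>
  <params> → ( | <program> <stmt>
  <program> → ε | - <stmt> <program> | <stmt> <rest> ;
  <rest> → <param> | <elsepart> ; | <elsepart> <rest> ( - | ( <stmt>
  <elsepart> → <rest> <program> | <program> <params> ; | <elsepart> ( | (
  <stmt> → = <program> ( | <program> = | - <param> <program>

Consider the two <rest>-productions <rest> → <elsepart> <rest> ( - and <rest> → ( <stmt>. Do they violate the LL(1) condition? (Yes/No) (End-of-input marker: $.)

FIRST(<elsepart> <rest> ( -) = { (, -, ;, = } and FIRST(( <stmt>) = { ( }.
Both contain (, so the two alternatives are not disjoint — LL(1) conflict.

Yes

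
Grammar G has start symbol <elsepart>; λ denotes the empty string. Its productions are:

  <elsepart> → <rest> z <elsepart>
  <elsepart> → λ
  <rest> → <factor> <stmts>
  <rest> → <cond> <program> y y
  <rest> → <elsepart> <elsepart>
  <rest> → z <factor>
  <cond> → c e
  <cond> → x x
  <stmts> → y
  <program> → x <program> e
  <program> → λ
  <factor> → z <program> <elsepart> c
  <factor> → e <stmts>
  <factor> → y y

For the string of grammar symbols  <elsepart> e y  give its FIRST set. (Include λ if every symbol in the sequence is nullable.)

{ c, e, x, y, z }

Add FIRST(<elsepart>)\{λ} = { c, e, x, y, z }; <elsepart> is nullable, continue.
e is a terminal; add {e} and stop.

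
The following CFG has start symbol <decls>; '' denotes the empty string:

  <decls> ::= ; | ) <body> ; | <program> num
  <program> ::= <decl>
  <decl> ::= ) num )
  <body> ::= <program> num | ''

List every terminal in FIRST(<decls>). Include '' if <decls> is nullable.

{ ), ; }

<decls> ::= ; contributes {;}.
<decls> ::= ) <body> ; contributes {)}.
From <decls> ::= <program> num: add FIRST(<program>) = { ) }.
Union: FIRST(<decls>) = { ), ; }.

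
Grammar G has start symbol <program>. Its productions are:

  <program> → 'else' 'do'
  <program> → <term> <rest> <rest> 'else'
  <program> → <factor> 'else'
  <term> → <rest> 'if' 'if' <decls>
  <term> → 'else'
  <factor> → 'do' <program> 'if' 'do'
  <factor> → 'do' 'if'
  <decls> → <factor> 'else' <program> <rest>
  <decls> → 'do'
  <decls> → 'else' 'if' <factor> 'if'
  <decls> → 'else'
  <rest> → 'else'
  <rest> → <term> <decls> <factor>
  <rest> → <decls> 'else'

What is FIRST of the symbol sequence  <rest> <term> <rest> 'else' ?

Add FIRST(<rest>) = { 'do', 'else' }; <rest> is not nullable, stop.

{ 'do', 'else' }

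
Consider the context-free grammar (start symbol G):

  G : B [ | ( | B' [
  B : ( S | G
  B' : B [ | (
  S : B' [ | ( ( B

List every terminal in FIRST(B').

{ ( }

From B' : B [: add FIRST(B) = { ( }.
B' : ( contributes {(}.
Union: FIRST(B') = { ( }.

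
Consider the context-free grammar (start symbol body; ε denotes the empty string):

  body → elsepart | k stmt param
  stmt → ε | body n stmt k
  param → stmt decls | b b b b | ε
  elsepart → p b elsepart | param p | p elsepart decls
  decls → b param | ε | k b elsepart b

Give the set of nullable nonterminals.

{ decls, param, stmt }

Directly nullable (have an ε-production): stmt, param, decls.
No other nonterminal has a production whose RHS symbols are all nullable.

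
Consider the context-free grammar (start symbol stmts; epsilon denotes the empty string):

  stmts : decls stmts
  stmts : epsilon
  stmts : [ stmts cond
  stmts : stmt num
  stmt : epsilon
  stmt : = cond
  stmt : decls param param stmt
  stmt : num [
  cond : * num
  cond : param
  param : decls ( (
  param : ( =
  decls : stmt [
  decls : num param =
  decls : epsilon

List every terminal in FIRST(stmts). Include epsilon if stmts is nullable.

{ (, =, [, num, epsilon }

From stmts : decls stmts: decls, stmts nullable, take FIRST(decls) ∪ FIRST(stmts) = { (, =, [, num }; also epsilon since the whole RHS is nullable.
stmts : epsilon contributes epsilon.
stmts : [ stmts cond contributes {[}.
From stmts : stmt num: stmt nullable, take FIRST(stmt) ∪ {num} = { (, =, [, num }.
Union: FIRST(stmts) = { (, =, [, num, epsilon }.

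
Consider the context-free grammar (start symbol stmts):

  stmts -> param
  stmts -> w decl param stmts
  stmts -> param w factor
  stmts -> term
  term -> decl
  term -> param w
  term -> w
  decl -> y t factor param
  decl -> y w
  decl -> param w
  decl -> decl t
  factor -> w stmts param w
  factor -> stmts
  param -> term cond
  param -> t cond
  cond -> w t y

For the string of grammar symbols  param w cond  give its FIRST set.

Add FIRST(param) = { t, w, y }; param is not nullable, stop.

{ t, w, y }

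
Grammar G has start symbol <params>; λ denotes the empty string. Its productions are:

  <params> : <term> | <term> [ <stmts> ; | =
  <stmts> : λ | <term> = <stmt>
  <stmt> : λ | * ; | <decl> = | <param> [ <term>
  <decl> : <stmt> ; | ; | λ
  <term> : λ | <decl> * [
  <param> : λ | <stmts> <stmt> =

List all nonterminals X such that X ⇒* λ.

{ <decl>, <param>, <params>, <stmt>, <stmts>, <term> }

Directly nullable (have an λ-production): <stmts>, <stmt>, <decl>, <term>, <param>.
<params> : <term> with every symbol nullable, so <params> is nullable.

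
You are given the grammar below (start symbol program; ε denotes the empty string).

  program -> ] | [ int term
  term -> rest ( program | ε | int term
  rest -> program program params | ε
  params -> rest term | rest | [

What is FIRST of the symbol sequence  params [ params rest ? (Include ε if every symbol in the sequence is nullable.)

{ (, [, ], int }

Add FIRST(params)\{ε} = { (, [, ], int }; params is nullable, continue.
[ is a terminal; add {[} and stop.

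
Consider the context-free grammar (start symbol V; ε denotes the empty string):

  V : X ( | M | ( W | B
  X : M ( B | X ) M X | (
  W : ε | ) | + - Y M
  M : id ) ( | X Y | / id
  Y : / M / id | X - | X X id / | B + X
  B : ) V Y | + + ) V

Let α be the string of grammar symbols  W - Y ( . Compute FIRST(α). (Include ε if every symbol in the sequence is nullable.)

{ ), +, - }

Add FIRST(W)\{ε} = { ), + }; W is nullable, continue.
- is a terminal; add {-} and stop.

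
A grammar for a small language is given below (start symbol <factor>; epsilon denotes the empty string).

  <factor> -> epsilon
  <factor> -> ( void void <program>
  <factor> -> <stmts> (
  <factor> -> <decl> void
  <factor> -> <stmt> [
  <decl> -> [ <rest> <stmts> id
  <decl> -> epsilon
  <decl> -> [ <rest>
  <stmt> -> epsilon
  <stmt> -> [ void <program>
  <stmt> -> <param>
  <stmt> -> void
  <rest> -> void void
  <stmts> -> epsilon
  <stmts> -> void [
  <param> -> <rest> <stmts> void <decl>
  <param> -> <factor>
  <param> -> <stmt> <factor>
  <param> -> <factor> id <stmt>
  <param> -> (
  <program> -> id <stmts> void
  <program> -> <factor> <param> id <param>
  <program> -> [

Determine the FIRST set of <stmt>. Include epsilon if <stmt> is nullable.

<stmt> -> epsilon contributes epsilon.
<stmt> -> [ void <program> contributes {[}.
From <stmt> -> <param>: add FIRST(<param>) = { (, [, id, void, epsilon } (including epsilon since <param> is nullable).
<stmt> -> void contributes {void}.
Union: FIRST(<stmt>) = { (, [, id, void, epsilon }.

{ (, [, id, void, epsilon }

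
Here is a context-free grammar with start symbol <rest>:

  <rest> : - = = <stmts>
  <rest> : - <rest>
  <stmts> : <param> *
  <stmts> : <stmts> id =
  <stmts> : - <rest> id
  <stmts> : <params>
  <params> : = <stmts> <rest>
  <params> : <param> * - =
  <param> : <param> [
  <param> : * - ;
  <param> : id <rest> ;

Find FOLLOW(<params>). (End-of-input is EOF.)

In <stmts> : <params>: <params> is at the end, add FOLLOW(<stmts>) = { EOF, -, ;, id }.
Union: FOLLOW(<params>) = { EOF, -, ;, id }.

{ EOF, -, ;, id }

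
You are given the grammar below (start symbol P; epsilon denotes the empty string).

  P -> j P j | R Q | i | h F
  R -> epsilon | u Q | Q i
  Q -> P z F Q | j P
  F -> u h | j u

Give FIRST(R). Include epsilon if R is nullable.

{ h, i, j, u, epsilon }

R -> epsilon contributes epsilon.
R -> u Q contributes {u}.
From R -> Q i: add FIRST(Q) = { h, i, j, u }.
Union: FIRST(R) = { h, i, j, u, epsilon }.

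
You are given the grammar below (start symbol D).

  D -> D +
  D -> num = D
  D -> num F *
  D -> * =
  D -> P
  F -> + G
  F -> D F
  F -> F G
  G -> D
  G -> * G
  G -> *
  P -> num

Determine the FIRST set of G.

{ *, num }

From G -> D: add FIRST(D) = { *, num }.
G -> * G contributes {*}.
G -> * contributes {*}.
Union: FIRST(G) = { *, num }.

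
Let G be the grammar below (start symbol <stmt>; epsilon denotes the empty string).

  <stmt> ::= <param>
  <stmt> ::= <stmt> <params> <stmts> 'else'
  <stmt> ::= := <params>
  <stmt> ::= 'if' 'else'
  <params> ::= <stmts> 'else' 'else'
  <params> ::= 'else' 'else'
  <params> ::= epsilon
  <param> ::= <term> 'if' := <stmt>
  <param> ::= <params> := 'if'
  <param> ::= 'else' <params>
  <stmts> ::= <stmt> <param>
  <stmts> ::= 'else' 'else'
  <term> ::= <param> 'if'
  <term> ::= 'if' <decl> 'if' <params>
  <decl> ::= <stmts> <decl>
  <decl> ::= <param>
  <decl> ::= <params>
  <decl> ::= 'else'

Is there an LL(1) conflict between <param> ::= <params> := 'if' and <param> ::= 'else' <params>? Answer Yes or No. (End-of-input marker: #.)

FIRST(<params> := 'if') = { 'else', 'if', := } and FIRST('else' <params>) = { 'else' }.
Both contain 'else', so the two alternatives are not disjoint — LL(1) conflict.

Yes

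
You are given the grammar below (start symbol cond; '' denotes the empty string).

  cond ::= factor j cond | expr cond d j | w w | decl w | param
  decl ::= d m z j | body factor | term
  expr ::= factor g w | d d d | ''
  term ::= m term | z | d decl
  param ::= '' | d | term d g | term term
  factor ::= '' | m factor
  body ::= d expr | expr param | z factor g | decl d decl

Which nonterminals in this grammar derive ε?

Directly nullable (have an ''-production): expr, param, factor.
cond ::= param with every symbol nullable, so cond is nullable.
decl ::= body factor with every symbol nullable, so decl is nullable.
body ::= expr param with every symbol nullable, so body is nullable.
No other nonterminal has a production whose RHS symbols are all nullable.

{ body, cond, decl, expr, factor, param }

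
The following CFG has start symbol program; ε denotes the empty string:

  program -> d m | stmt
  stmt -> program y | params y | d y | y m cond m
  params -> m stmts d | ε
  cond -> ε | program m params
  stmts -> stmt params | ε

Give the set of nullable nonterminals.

Directly nullable (have an ε-production): params, cond, stmts.
No other nonterminal has a production whose RHS symbols are all nullable.

{ cond, params, stmts }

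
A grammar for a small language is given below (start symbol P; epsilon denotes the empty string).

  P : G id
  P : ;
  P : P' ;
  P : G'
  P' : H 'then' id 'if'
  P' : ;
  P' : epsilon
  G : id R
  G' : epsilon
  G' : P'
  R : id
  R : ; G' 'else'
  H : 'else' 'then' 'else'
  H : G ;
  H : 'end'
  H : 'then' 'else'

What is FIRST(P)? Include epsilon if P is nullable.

{ 'else', 'end', 'then', ;, id, epsilon }

From P : G id: add FIRST(G) = { id }.
P : ; contributes {;}.
From P : P' ;: P' nullable, take FIRST(P') ∪ {;} = { 'else', 'end', 'then', ;, id }.
From P : G': add FIRST(G') = { 'else', 'end', 'then', ;, id, epsilon } (including epsilon since G' is nullable).
Union: FIRST(P) = { 'else', 'end', 'then', ;, id, epsilon }.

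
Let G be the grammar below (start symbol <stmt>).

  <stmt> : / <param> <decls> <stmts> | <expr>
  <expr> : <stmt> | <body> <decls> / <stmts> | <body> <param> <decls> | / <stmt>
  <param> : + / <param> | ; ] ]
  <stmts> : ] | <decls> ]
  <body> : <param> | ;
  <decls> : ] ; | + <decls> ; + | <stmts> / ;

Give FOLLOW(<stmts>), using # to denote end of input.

In <stmt> : / <param> <decls> <stmts>: <stmts> is at the end, add FOLLOW(<stmt>) = { # }.
In <expr> : <body> <decls> / <stmts>: <stmts> is at the end, add FOLLOW(<expr>) = { # }.
In <decls> : <stmts> / ;: add FIRST(/ ;) = { / }.
Union: FOLLOW(<stmts>) = { #, / }.

{ #, / }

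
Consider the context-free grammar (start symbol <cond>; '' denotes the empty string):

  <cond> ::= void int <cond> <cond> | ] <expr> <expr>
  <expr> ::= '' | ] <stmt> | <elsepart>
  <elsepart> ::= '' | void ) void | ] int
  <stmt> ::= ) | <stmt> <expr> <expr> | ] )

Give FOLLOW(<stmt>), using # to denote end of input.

{ #, ], void }

In <expr> ::= ] <stmt>: <stmt> is at the end, add FOLLOW(<expr>) = { #, ], void }.
In <stmt> ::= <stmt> <expr> <expr>: add FIRST(<expr> <expr>)\{''} = { ], void }.
  Since <expr> <expr> is nullable, also add FOLLOW(<stmt>) = { #, ], void }.
Union: FOLLOW(<stmt>) = { #, ], void }.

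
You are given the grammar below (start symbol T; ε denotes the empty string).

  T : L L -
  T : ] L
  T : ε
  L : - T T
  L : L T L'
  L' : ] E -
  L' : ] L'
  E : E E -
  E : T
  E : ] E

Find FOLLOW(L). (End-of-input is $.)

{ $, -, ] }

In T : L L -: add FIRST(L -) = { - }.
In T : L L -: add FIRST(-) = { - }.
In T : ] L: L is at the end, add FOLLOW(T) = { $, -, ] }.
In L : L T L': add FIRST(T L') = { -, ] }.
Union: FOLLOW(L) = { $, -, ] }.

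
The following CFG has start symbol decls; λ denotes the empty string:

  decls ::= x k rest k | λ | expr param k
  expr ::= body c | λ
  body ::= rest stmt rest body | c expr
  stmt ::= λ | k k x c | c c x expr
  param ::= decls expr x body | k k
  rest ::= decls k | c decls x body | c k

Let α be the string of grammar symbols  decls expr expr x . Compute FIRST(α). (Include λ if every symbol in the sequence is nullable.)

{ c, k, x }

Add FIRST(decls)\{λ} = { c, k, x }; decls is nullable, continue.
Add FIRST(expr)\{λ} = { c, k, x }; expr is nullable, continue.
Add FIRST(expr)\{λ} = { c, k, x }; expr is nullable, continue.
x is a terminal; add {x} and stop.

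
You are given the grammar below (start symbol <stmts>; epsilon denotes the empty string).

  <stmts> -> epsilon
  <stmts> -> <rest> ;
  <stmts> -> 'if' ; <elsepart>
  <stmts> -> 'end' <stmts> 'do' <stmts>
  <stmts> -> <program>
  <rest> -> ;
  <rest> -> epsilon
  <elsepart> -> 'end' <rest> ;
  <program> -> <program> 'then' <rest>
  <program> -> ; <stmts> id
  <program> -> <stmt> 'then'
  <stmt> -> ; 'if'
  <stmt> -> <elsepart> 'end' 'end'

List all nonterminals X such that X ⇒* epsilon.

{ <rest>, <stmts> }

Directly nullable (have an epsilon-production): <stmts>, <rest>.
No other nonterminal has a production whose RHS symbols are all nullable.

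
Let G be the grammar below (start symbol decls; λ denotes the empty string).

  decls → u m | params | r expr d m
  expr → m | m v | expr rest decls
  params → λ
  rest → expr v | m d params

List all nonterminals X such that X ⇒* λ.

{ decls, params }

Directly nullable (have an λ-production): params.
decls → params with every symbol nullable, so decls is nullable.
No other nonterminal has a production whose RHS symbols are all nullable.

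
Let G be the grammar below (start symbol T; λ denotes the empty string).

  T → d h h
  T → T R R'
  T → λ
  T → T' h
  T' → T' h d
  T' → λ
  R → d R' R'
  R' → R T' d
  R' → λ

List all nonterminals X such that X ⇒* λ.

{ R', T, T' }

Directly nullable (have an λ-production): T, T', R'.
No other nonterminal has a production whose RHS symbols are all nullable.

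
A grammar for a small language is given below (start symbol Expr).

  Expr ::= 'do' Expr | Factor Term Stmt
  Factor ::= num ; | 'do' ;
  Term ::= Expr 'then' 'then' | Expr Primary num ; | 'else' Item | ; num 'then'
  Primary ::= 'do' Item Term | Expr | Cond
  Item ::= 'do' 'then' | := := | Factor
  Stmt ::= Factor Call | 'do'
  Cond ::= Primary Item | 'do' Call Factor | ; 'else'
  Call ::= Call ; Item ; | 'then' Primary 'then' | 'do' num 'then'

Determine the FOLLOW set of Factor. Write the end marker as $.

In Expr ::= Factor Term Stmt: add FIRST(Term Stmt) = { 'do', 'else', ;, num }.
In Item ::= Factor: Factor is at the end, add FOLLOW(Item) = { 'do', 'else', 'then', :=, ;, num }.
In Stmt ::= Factor Call: add FIRST(Call) = { 'do', 'then' }.
In Cond ::= 'do' Call Factor: Factor is at the end, add FOLLOW(Cond) = { 'do', 'then', :=, num }.
Union: FOLLOW(Factor) = { 'do', 'else', 'then', :=, ;, num }.

{ 'do', 'else', 'then', :=, ;, num }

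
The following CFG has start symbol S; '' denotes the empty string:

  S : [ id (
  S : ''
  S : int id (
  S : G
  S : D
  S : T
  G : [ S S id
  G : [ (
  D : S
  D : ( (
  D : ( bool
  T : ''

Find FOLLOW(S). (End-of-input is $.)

S is the start symbol, so $ ∈ FOLLOW(S).
In G : [ S S id: add FIRST(S id) = { (, [, id, int }.
In G : [ S S id: add FIRST(id) = { id }.
In D : S: S is at the end, add FOLLOW(D) = { $, (, [, id, int }.
Union: FOLLOW(S) = { $, (, [, id, int }.

{ $, (, [, id, int }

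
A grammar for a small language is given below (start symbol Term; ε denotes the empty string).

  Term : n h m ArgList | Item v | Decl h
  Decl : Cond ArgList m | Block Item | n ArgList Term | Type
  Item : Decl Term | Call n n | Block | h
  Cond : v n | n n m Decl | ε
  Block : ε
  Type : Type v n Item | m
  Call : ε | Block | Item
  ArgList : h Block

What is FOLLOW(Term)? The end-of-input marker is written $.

{ $, h, m, n, v }

Term is the start symbol, so $ ∈ FOLLOW(Term).
In Decl : n ArgList Term: Term is at the end, add FOLLOW(Decl) = { h, m, n, v }.
In Item : Decl Term: Term is at the end, add FOLLOW(Item) = { h, m, n, v }.
Union: FOLLOW(Term) = { $, h, m, n, v }.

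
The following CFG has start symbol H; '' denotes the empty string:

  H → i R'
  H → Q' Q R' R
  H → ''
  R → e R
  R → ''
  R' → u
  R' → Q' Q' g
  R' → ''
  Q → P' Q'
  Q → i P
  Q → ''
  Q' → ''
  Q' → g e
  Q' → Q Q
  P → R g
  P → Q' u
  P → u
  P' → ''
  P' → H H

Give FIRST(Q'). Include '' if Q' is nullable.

Q' → '' contributes ''.
Q' → g e contributes {g}.
From Q' → Q Q: Q, Q nullable, take FIRST(Q) ∪ FIRST(Q) = { e, g, i, u }; also '' since the whole RHS is nullable.
Union: FIRST(Q') = { e, g, i, u, '' }.

{ e, g, i, u, '' }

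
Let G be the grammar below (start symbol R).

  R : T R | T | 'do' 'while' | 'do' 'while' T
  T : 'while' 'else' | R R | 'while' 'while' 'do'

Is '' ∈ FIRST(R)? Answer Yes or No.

No

No nonterminal in this grammar is nullable.
No production of R has an RHS whose symbols are all nullable, so R is not nullable.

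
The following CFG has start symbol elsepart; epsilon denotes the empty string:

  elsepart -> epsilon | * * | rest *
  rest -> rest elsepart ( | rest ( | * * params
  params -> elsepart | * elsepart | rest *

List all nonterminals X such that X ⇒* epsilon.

Directly nullable (have an epsilon-production): elsepart.
params -> elsepart with every symbol nullable, so params is nullable.
No other nonterminal has a production whose RHS symbols are all nullable.

{ elsepart, params }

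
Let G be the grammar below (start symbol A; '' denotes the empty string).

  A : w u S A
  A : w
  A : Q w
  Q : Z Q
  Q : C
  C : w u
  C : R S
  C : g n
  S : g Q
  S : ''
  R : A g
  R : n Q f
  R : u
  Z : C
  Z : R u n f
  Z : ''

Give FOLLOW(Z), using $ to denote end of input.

In Q : Z Q: add FIRST(Q) = { g, n, u, w }.
Union: FOLLOW(Z) = { g, n, u, w }.

{ g, n, u, w }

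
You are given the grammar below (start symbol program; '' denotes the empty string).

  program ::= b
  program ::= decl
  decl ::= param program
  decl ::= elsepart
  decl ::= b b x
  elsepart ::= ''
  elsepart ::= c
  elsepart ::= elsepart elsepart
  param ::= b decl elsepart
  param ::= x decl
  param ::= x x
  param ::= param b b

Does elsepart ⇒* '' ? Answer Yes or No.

elsepart has an ''-production, so elsepart ⇒ ''.

Yes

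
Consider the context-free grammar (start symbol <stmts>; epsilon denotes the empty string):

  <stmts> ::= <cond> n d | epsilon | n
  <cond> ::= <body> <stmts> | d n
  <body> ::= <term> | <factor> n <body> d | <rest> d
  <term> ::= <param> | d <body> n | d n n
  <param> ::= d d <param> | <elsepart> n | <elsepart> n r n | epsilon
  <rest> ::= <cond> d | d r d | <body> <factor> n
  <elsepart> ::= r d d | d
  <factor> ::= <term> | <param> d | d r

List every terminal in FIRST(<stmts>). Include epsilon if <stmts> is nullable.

{ d, n, r, epsilon }

From <stmts> ::= <cond> n d: <cond> nullable, take FIRST(<cond>) ∪ {n} = { d, n, r }.
<stmts> ::= epsilon contributes epsilon.
<stmts> ::= n contributes {n}.
Union: FIRST(<stmts>) = { d, n, r, epsilon }.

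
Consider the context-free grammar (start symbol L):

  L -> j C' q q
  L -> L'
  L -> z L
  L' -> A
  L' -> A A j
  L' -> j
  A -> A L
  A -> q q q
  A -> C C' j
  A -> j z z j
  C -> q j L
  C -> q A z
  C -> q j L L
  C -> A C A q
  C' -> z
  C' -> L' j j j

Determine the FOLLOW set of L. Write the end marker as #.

L is the start symbol, so # ∈ FOLLOW(L).
In L -> z L: L is at the end, add FOLLOW(L) = { #, j, q, z }.
In A -> A L: L is at the end, add FOLLOW(A) = { #, j, q, z }.
In C -> q j L: L is at the end, add FOLLOW(C) = { j, q, z }.
In C -> q j L L: add FIRST(L) = { j, q, z }.
In C -> q j L L: L is at the end, add FOLLOW(C) = { j, q, z }.
Union: FOLLOW(L) = { #, j, q, z }.

{ #, j, q, z }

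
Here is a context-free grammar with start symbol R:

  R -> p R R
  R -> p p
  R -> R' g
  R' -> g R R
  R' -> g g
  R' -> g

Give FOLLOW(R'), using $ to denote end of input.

In R -> R' g: add FIRST(g) = { g }.
Union: FOLLOW(R') = { g }.

{ g }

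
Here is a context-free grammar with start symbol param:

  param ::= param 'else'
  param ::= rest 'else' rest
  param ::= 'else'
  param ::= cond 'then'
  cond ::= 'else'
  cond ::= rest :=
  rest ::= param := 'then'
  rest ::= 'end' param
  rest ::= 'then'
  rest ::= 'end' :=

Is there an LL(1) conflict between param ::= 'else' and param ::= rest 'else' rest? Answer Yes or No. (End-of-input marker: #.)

Yes

FIRST('else') = { 'else' } and FIRST(rest 'else' rest) = { 'else', 'end', 'then' }.
Both contain 'else', so the two alternatives are not disjoint — LL(1) conflict.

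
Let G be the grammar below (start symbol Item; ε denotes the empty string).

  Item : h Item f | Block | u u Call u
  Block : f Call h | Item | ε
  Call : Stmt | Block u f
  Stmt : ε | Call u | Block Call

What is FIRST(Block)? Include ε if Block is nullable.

Block : f Call h contributes {f}.
From Block : Item: add FIRST(Item) = { f, h, u, ε } (including ε since Item is nullable).
Block : ε contributes ε.
Union: FIRST(Block) = { f, h, u, ε }.

{ f, h, u, ε }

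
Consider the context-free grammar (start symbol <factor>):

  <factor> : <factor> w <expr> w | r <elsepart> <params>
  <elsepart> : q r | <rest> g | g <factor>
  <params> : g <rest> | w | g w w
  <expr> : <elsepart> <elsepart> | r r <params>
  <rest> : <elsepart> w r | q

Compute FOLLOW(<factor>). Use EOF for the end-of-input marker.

{ EOF, g, q, w }

<factor> is the start symbol, so EOF ∈ FOLLOW(<factor>).
In <factor> : <factor> w <expr> w: add FIRST(w <expr> w) = { w }.
In <elsepart> : g <factor>: <factor> is at the end, add FOLLOW(<elsepart>) = { g, q, w }.
Union: FOLLOW(<factor>) = { EOF, g, q, w }.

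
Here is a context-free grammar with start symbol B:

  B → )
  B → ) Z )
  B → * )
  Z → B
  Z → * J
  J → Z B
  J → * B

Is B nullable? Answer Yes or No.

No

No nonterminal in this grammar is nullable.
No production of B has an RHS whose symbols are all nullable, so B is not nullable.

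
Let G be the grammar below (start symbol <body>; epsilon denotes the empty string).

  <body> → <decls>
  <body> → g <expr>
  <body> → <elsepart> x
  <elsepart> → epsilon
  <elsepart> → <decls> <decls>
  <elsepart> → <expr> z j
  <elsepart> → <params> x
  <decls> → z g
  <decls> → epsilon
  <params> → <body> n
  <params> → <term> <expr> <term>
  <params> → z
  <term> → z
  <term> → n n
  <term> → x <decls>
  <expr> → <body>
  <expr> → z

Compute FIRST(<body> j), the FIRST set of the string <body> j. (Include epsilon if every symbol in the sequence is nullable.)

{ g, j, n, x, z }

Add FIRST(<body>)\{epsilon} = { g, n, x, z }; <body> is nullable, continue.
j is a terminal; add {j} and stop.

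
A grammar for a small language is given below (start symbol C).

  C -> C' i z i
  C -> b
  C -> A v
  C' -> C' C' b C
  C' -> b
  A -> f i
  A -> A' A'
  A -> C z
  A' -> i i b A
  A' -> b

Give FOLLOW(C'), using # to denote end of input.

In C -> C' i z i: add FIRST(i z i) = { i }.
In C' -> C' C' b C: add FIRST(C' b C) = { b }.
In C' -> C' C' b C: add FIRST(b C) = { b }.
Union: FOLLOW(C') = { b, i }.

{ b, i }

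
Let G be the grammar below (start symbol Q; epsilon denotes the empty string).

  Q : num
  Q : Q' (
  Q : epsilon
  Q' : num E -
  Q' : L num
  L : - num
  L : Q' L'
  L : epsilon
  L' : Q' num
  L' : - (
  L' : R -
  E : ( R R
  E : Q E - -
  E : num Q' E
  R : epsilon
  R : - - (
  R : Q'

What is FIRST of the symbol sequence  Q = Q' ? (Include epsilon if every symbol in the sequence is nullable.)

Add FIRST(Q)\{epsilon} = { -, num }; Q is nullable, continue.
= is a terminal; add {=} and stop.

{ -, =, num }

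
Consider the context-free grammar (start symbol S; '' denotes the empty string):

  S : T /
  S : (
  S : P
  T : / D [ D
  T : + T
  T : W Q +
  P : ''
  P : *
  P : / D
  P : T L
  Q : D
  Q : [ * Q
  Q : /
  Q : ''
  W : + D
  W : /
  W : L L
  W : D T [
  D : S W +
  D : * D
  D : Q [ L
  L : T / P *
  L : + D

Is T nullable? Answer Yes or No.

Nullable nonterminals: P, Q, S.
No production of T has an RHS whose symbols are all nullable, so T is not nullable.

No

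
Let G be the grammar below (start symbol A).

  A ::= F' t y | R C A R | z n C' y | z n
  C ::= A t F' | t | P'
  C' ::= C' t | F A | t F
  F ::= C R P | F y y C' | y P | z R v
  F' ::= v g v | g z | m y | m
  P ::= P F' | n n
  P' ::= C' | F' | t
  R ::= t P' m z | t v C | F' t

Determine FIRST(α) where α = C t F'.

Add FIRST(C) = { g, m, t, v, y, z }; C is not nullable, stop.

{ g, m, t, v, y, z }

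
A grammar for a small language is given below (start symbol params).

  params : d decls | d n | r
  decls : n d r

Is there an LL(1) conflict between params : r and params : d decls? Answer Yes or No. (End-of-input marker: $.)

No

FIRST(r) = { r } and FIRST(d decls) = { d }.
The FIRST sets are disjoint and neither alternative is nullable — no conflict.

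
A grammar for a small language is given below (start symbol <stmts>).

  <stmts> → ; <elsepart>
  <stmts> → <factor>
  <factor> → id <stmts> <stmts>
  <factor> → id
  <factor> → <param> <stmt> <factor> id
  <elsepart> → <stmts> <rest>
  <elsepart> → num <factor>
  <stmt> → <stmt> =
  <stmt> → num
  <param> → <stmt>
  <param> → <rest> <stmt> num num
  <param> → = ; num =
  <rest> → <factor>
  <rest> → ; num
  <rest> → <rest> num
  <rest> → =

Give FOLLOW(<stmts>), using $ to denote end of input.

{ $, ;, =, id, num }

<stmts> is the start symbol, so $ ∈ FOLLOW(<stmts>).
In <factor> → id <stmts> <stmts>: add FIRST(<stmts>) = { ;, =, id, num }.
In <factor> → id <stmts> <stmts>: <stmts> is at the end, add FOLLOW(<factor>) = { $, ;, =, id, num }.
In <elsepart> → <stmts> <rest>: add FIRST(<rest>) = { ;, =, id, num }.
Union: FOLLOW(<stmts>) = { $, ;, =, id, num }.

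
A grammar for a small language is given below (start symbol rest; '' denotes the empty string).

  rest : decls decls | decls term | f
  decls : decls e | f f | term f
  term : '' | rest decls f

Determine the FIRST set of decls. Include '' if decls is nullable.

{ f }

From decls : decls e: add FIRST(decls) = { f }.
decls : f f contributes {f}.
From decls : term f: term nullable, take FIRST(term) ∪ {f} = { f }.
Union: FIRST(decls) = { f }.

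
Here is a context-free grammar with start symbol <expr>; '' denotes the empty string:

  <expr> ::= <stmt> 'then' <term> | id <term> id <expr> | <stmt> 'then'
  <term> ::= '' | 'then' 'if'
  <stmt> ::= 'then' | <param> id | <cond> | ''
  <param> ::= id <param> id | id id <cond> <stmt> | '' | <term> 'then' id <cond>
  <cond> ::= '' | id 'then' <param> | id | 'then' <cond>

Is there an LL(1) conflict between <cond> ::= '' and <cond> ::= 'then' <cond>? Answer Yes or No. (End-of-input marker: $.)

FIRST('') = { '' } and FIRST('then' <cond>) = { 'then' }.
The first alternative is nullable and FOLLOW(<cond>) = { 'then', id } shares 'then' with FIRST of the second — conflict.

Yes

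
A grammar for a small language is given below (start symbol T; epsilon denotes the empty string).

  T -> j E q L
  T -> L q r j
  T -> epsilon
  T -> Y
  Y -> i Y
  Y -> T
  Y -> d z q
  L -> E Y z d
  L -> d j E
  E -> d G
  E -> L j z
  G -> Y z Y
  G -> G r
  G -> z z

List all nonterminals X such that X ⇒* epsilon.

Directly nullable (have an epsilon-production): T.
Y -> T with every symbol nullable, so Y is nullable.
No other nonterminal has a production whose RHS symbols are all nullable.

{ T, Y }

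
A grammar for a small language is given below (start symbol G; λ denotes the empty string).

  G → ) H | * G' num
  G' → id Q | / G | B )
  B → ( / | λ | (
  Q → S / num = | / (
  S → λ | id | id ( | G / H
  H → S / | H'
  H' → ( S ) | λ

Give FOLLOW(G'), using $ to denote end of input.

In G → * G' num: add FIRST(num) = { num }.
Union: FOLLOW(G') = { num }.

{ num }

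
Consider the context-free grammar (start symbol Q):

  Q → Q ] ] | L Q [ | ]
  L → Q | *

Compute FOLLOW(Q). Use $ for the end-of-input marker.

Q is the start symbol, so $ ∈ FOLLOW(Q).
In Q → Q ] ]: add FIRST(] ]) = { ] }.
In Q → L Q [: add FIRST([) = { [ }.
In L → Q: Q is at the end, add FOLLOW(L) = { *, ] }.
Union: FOLLOW(Q) = { $, *, [, ] }.

{ $, *, [, ] }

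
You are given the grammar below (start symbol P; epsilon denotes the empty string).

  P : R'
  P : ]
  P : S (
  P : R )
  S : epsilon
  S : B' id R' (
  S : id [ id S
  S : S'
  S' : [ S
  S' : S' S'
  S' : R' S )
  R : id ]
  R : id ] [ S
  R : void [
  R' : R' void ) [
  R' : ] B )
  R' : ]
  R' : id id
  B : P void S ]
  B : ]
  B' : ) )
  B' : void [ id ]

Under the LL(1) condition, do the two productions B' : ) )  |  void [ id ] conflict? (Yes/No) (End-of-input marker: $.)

FIRST() )) = { ) } and FIRST(void [ id ]) = { void }.
The FIRST sets are disjoint and neither alternative is nullable — no conflict.

No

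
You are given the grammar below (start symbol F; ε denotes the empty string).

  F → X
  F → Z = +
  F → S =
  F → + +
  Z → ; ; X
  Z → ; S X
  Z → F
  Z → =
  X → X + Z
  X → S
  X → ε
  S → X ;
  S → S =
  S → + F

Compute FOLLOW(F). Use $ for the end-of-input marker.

{ $, +, ;, = }

F is the start symbol, so $ ∈ FOLLOW(F).
In Z → F: F is at the end, add FOLLOW(Z) = { $, +, ;, = }.
In S → + F: F is at the end, add FOLLOW(S) = { $, +, ;, = }.
Union: FOLLOW(F) = { $, +, ;, = }.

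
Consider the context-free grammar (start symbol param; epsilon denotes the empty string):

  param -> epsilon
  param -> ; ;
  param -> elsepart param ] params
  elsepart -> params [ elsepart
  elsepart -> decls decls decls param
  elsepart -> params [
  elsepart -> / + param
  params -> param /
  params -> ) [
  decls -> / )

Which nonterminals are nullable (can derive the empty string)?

{ param }

Directly nullable (have an epsilon-production): param.
No other nonterminal has a production whose RHS symbols are all nullable.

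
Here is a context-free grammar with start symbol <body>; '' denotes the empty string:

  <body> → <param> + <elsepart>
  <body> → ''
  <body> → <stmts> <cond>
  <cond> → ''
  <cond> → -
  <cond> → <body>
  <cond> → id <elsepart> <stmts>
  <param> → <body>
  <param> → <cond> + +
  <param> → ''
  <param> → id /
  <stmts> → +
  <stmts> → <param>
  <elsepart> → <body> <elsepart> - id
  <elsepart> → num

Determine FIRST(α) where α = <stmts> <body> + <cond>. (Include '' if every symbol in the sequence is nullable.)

{ +, -, id }

Add FIRST(<stmts>)\{''} = { +, -, id }; <stmts> is nullable, continue.
Add FIRST(<body>)\{''} = { +, -, id }; <body> is nullable, continue.
+ is a terminal; add {+} and stop.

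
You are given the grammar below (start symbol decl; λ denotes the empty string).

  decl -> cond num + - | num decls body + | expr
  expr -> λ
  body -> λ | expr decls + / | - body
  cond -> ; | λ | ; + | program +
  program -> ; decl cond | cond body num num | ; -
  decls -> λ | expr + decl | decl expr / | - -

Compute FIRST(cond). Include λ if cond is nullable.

{ +, -, /, ;, num, λ }

cond -> ; contributes {;}.
cond -> λ contributes λ.
cond -> ; + contributes {;}.
From cond -> program +: add FIRST(program) = { +, -, /, ;, num }.
Union: FIRST(cond) = { +, -, /, ;, num, λ }.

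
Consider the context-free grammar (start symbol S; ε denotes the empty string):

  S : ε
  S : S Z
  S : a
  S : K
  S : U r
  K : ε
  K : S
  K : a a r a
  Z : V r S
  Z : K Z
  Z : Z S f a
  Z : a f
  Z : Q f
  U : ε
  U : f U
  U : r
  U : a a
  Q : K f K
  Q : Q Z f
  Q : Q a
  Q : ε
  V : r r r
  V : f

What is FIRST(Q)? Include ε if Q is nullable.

{ a, f, r, ε }

From Q : K f K: K nullable, take FIRST(K) ∪ {f} = { a, f, r }.
From Q : Q Z f: Q nullable, take FIRST(Q) ∪ FIRST(Z) = { a, f, r }.
From Q : Q a: Q nullable, take FIRST(Q) ∪ {a} = { a, f, r }.
Q : ε contributes ε.
Union: FIRST(Q) = { a, f, r, ε }.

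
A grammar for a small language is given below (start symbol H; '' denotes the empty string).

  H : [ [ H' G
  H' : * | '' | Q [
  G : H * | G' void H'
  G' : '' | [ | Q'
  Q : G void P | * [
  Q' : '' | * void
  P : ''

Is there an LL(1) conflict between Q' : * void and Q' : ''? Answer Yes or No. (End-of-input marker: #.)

FIRST(* void) = { * } and FIRST('') = { '' }.
The second is nullable but FOLLOW(Q') = { void } is disjoint from FIRST of the first.

No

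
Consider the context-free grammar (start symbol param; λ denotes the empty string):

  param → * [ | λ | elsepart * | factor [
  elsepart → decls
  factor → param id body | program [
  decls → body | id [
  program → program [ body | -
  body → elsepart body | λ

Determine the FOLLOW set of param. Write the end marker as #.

param is the start symbol, so # ∈ FOLLOW(param).
In factor → param id body: add FIRST(id body) = { id }.
Union: FOLLOW(param) = { #, id }.

{ #, id }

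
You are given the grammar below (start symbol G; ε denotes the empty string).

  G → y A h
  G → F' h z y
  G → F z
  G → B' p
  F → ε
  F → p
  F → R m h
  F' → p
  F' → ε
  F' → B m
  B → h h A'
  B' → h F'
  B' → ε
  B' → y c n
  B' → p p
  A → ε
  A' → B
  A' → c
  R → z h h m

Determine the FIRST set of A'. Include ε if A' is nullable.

From A' → B: add FIRST(B) = { h }.
A' → c contributes {c}.
Union: FIRST(A') = { c, h }.

{ c, h }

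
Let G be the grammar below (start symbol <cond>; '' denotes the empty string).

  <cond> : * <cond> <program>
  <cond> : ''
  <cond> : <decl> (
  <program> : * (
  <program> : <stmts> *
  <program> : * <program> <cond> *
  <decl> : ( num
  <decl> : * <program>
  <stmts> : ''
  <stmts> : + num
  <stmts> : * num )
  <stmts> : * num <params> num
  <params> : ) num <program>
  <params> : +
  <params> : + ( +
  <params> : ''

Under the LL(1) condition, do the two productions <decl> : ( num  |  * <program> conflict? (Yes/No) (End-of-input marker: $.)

FIRST(( num) = { ( } and FIRST(* <program>) = { * }.
The FIRST sets are disjoint and neither alternative is nullable — no conflict.

No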